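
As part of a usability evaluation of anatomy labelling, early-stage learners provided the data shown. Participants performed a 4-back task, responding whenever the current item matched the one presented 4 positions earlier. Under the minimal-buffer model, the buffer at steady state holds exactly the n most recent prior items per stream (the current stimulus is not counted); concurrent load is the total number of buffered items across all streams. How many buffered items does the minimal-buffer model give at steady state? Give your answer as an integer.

The buffer holds the 4 most recent prior items.
Steady-state concurrent load = 4 items.

4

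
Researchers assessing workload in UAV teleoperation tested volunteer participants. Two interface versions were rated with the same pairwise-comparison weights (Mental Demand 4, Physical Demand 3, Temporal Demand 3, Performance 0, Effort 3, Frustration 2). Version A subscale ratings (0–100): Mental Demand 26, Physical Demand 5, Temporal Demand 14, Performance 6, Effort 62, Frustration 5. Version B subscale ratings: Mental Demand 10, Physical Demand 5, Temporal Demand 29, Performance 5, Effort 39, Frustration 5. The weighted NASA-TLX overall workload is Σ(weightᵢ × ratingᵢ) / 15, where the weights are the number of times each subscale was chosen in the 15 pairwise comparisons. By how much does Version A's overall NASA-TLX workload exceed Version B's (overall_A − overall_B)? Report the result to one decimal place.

Version A weighted sum = 4·26 + 3·5 + 3·14 + 0·6 + 3·62 + 2·5 = 104 + 15 + 42 + 0 + 186 + 10 = 357; overall_A = 357/15 = 23.8000.
Version B weighted sum = 4·10 + 3·5 + 3·29 + 0·5 + 3·39 + 2·5 = 40 + 15 + 87 + 0 + 117 + 10 = 269; overall_B = 269/15 = 17.9333.
Difference = 23.8000 − 17.9333 = 5.8667 ≈ 5.9.

5.9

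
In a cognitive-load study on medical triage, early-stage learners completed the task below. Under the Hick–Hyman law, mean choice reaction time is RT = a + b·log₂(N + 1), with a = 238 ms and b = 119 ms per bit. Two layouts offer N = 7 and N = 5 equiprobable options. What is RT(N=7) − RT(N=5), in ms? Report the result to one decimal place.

RT(7) = 238 + 119·log₂(8) = 238 + 119·3.0000 = 595.0000 ms.
RT(5) = 238 + 119·log₂(6) = 238 + 119·2.5850 = 545.6150 ms.
Difference = 595.0000 − 545.6150 = 49.3850 ≈ 49.4 ms.

49.4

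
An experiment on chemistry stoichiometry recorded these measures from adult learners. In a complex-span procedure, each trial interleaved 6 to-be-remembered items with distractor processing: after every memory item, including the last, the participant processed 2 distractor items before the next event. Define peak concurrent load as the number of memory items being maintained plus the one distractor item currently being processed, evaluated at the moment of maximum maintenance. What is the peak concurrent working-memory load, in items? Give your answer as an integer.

7

Maintenance is greatest during the distractor(s) after memory item 6: all 6 memory items are being held.
One distractor item is concurrently being processed.
Peak concurrent load = 6 + 1 = 7 items.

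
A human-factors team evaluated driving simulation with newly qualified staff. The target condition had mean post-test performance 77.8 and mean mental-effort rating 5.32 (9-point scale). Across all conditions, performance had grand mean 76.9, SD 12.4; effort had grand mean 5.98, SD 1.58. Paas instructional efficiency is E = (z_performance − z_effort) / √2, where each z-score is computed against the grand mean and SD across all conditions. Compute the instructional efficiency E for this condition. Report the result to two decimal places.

0.35

z_performance = (77.8 − 76.9) / 12.4 = 0.9000 / 12.4 = 0.0726.
z_effort = (5.32 − 5.98) / 1.58 = -0.6600 / 1.58 = -0.4177.
z_P − z_E = 0.0726 − (-0.4177) = 0.4903.
E = 0.4903 / √2 = 0.4903 / 1.41421 = 0.3467 ≈ 0.35.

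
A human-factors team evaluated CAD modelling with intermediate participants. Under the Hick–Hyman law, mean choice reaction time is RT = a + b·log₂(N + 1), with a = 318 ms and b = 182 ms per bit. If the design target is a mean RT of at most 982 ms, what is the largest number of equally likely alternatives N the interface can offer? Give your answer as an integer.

Set 318 + 182·log₂(N + 1) ≤ 982.
log₂(N + 1) ≤ (982 − 318) / 182 = 3.6484.
N + 1 ≤ 2^3.6484 = 12.5394.
N ≤ 11.5394, so the largest integer N is 11.

11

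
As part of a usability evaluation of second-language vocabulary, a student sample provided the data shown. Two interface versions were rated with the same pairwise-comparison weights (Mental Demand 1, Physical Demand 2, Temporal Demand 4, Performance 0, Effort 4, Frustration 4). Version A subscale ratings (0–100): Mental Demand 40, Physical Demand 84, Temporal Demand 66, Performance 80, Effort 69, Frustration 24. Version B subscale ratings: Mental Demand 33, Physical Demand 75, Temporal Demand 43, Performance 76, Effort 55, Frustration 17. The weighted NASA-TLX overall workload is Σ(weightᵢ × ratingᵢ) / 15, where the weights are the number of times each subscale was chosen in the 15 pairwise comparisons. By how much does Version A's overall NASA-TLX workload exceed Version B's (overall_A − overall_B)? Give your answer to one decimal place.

13.4

Version A weighted sum = 1·40 + 2·84 + 4·66 + 0·80 + 4·69 + 4·24 = 40 + 168 + 264 + 0 + 276 + 96 = 844; overall_A = 844/15 = 56.2667.
Version B weighted sum = 1·33 + 2·75 + 4·43 + 0·76 + 4·55 + 4·17 = 33 + 150 + 172 + 0 + 220 + 68 = 643; overall_B = 643/15 = 42.8667.
Difference = 56.2667 − 42.8667 = 13.4000 ≈ 13.4.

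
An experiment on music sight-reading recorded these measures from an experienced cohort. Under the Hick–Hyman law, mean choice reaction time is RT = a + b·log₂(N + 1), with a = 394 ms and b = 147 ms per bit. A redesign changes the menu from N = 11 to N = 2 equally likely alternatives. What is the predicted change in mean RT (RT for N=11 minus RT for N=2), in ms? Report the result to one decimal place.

294.0

RT(11) = 394 + 147·log₂(12) = 394 + 147·3.5850 = 920.9950 ms.
RT(2) = 394 + 147·log₂(3) = 394 + 147·1.5850 = 626.9950 ms.
Difference = 920.9950 − 626.9950 = 294.0000 ≈ 294.0 ms.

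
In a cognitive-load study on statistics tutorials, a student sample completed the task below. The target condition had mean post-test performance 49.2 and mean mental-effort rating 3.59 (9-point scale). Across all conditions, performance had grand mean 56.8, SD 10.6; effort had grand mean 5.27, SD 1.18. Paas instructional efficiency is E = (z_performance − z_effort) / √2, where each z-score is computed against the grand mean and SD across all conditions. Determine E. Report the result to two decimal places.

z_performance = (49.2 − 56.8) / 10.6 = -7.6000 / 10.6 = -0.7170.
z_effort = (3.59 − 5.27) / 1.18 = -1.6800 / 1.18 = -1.4237.
z_P − z_E = -0.7170 − (-1.4237) = 0.7067.
E = 0.7067 / √2 = 0.7067 / 1.41421 = 0.4997 ≈ 0.50.

0.50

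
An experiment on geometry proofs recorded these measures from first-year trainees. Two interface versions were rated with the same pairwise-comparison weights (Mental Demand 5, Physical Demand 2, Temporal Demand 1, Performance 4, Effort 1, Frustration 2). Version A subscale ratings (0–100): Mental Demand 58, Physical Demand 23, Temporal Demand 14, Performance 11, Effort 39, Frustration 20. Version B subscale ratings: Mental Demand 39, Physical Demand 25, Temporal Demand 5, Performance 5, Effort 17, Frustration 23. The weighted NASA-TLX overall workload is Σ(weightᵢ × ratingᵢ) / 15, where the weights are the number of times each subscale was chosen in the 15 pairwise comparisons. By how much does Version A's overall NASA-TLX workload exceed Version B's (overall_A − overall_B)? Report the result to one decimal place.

Version A weighted sum = 5·58 + 2·23 + 1·14 + 4·11 + 1·39 + 2·20 = 290 + 46 + 14 + 44 + 39 + 40 = 473; overall_A = 473/15 = 31.5333.
Version B weighted sum = 5·39 + 2·25 + 1·5 + 4·5 + 1·17 + 2·23 = 195 + 50 + 5 + 20 + 17 + 46 = 333; overall_B = 333/15 = 22.2000.
Difference = 31.5333 − 22.2000 = 9.3333 ≈ 9.3.

9.3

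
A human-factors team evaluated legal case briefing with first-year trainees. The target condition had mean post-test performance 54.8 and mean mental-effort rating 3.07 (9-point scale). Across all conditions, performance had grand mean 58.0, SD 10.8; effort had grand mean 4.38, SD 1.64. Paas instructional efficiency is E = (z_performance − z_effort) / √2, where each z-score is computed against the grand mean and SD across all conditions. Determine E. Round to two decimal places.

z_performance = (54.8 − 58.0) / 10.8 = -3.2000 / 10.8 = -0.2963.
z_effort = (3.07 − 4.38) / 1.64 = -1.3100 / 1.64 = -0.7988.
z_P − z_E = -0.2963 − (-0.7988) = 0.5025.
E = 0.5025 / √2 = 0.5025 / 1.41421 = 0.3553 ≈ 0.36.

0.36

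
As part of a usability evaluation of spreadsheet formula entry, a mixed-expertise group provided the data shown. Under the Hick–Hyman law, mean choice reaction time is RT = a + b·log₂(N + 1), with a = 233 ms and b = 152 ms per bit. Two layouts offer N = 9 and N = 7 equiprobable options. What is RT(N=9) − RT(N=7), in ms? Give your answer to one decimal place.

48.9

RT(9) = 233 + 152·log₂(10) = 233 + 152·3.3219 = 737.9288 ms.
RT(7) = 233 + 152·log₂(8) = 233 + 152·3.0000 = 689.0000 ms.
Difference = 737.9288 − 689.0000 = 48.9288 ≈ 48.9 ms.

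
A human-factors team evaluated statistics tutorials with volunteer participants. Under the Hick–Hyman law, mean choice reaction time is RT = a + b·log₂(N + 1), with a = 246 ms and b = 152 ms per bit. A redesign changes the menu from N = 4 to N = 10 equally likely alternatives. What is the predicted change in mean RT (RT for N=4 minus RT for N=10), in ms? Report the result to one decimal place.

-172.9

RT(4) = 246 + 152·log₂(5) = 246 + 152·2.3219 = 598.9288 ms.
RT(10) = 246 + 152·log₂(11) = 246 + 152·3.4594 = 771.8288 ms.
Difference = 598.9288 − 771.8288 = -172.9000 ≈ -172.9 ms.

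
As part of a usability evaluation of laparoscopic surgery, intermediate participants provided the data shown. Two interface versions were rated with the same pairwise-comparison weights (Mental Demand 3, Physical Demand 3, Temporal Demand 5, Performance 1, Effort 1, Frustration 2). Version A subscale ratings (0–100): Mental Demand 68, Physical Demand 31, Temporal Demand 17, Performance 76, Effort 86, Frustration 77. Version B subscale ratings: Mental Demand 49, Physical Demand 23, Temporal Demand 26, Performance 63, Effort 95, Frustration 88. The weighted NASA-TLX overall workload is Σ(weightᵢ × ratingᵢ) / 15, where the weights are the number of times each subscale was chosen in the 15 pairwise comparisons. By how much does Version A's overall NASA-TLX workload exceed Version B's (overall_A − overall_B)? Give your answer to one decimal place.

1.2

Version A weighted sum = 3·68 + 3·31 + 5·17 + 1·76 + 1·86 + 2·77 = 204 + 93 + 85 + 76 + 86 + 154 = 698; overall_A = 698/15 = 46.5333.
Version B weighted sum = 3·49 + 3·23 + 5·26 + 1·63 + 1·95 + 2·88 = 147 + 69 + 130 + 63 + 95 + 176 = 680; overall_B = 680/15 = 45.3333.
Difference = 46.5333 − 45.3333 = 1.2000 ≈ 1.2.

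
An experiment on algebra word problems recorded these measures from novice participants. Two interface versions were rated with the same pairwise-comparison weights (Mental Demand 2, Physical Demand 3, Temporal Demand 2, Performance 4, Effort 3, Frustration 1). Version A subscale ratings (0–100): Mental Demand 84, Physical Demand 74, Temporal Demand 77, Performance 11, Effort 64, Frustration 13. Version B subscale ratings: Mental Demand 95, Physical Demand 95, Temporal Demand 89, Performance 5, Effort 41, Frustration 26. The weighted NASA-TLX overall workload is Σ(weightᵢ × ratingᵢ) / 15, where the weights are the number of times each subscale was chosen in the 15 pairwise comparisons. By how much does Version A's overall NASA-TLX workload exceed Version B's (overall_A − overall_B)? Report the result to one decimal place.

Version A weighted sum = 2·84 + 3·74 + 2·77 + 4·11 + 3·64 + 1·13 = 168 + 222 + 154 + 44 + 192 + 13 = 793; overall_A = 793/15 = 52.8667.
Version B weighted sum = 2·95 + 3·95 + 2·89 + 4·5 + 3·41 + 1·26 = 190 + 285 + 178 + 20 + 123 + 26 = 822; overall_B = 822/15 = 54.8000.
Difference = 52.8667 − 54.8000 = -1.9333 ≈ -1.9.

-1.9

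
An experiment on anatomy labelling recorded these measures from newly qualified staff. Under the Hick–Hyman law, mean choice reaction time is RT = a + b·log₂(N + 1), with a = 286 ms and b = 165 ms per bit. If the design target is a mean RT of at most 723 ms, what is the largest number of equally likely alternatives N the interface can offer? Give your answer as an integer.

Set 286 + 165·log₂(N + 1) ≤ 723.
log₂(N + 1) ≤ (723 − 286) / 165 = 2.6485.
N + 1 ≤ 2^2.6485 = 6.2702.
N ≤ 5.2702, so the largest integer N is 5.

5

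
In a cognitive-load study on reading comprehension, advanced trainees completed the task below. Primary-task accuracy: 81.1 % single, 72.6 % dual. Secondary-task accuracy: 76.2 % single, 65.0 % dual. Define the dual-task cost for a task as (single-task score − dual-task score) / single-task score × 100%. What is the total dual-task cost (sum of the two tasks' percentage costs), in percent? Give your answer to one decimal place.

Primary cost = (81.1 − 72.6) / 81.1 × 100% = 10.4809%.
Secondary cost = (76.2 − 65.0) / 76.2 × 100% = 14.6982%.
Total = 10.4809% + 14.6982% = 25.1791% ≈ 25.2%.

25.2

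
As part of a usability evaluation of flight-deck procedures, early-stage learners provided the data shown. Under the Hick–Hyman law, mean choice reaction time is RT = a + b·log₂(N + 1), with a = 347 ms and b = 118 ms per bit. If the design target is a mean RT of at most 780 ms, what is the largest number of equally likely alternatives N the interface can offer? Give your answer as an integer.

11

Set 347 + 118·log₂(N + 1) ≤ 780.
log₂(N + 1) ≤ (780 − 347) / 118 = 3.6695.
N + 1 ≤ 2^3.6695 = 12.7242.
N ≤ 11.7242, so the largest integer N is 11.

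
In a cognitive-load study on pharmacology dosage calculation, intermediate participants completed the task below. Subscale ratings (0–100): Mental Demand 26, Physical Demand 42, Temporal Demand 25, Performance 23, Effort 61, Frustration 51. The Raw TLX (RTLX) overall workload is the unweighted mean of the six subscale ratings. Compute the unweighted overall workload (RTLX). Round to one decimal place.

Sum of ratings = 26 + 42 + 25 + 23 + 61 + 51 = 228.
RTLX = 228 / 6 = 38.0000 ≈ 38.0.

38.0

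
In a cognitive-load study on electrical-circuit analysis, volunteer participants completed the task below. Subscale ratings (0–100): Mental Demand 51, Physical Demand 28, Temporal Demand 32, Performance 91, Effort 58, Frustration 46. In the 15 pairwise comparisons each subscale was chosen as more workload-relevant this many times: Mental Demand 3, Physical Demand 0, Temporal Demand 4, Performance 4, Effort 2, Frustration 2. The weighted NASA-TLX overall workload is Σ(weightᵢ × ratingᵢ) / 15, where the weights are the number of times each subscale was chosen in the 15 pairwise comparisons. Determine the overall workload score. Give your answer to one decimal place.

The tallies are the weights (they sum to 15).
Weighted sum = 3·51 + 0·28 + 4·32 + 4·91 + 2·58 + 2·46
            = 153 + 0 + 128 + 364 + 116 + 92 = 853.
Overall workload = 853 / 15 = 56.8667 ≈ 56.9.

56.9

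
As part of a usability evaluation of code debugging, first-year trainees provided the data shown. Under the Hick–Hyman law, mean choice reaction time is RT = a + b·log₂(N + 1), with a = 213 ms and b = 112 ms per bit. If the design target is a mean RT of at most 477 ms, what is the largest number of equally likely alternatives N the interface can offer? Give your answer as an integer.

4

Set 213 + 112·log₂(N + 1) ≤ 477.
log₂(N + 1) ≤ (477 − 213) / 112 = 2.3571.
N + 1 ≤ 2^2.3571 = 5.1234.
N ≤ 4.1234, so the largest integer N is 4.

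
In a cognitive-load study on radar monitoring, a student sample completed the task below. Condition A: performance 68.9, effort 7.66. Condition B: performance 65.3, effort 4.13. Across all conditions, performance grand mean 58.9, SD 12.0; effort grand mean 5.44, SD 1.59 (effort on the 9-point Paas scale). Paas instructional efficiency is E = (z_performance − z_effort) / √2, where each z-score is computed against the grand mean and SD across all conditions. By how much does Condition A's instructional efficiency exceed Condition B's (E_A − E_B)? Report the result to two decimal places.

-1.36

Condition A: z_P = (68.9 − 58.9)/12.0 = 0.8333; z_E = (7.66 − 5.44)/1.59 = 1.3962; E_A = (0.8333 − 1.3962)/√2 = -0.3980.
Condition B: z_P = (65.3 − 58.9)/12.0 = 0.5333; z_E = (4.13 − 5.44)/1.59 = -0.8239; E_B = (0.5333 − (-0.8239))/√2 = 0.9597.
E_A − E_B = -0.3980 − 0.9597 = -1.3577 ≈ -1.36.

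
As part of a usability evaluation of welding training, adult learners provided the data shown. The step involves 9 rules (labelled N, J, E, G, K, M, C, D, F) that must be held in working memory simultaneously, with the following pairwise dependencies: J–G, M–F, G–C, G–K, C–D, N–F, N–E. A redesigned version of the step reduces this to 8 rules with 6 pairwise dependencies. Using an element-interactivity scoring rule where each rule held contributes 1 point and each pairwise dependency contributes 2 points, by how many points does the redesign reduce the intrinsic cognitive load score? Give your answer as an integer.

Original: 9 × 1 + 7 × 2 = 9 + 14 = 23.
Redesigned: 8 × 1 + 6 × 2 = 8 + 12 = 20.
Reduction = 23 − 20 = 3.

3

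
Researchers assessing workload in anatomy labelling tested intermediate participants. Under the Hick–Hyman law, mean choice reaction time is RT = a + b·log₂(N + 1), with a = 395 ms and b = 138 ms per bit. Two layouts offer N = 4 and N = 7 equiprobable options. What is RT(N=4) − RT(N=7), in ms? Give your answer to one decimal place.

RT(4) = 395 + 138·log₂(5) = 395 + 138·2.3219 = 715.4222 ms.
RT(7) = 395 + 138·log₂(8) = 395 + 138·3.0000 = 809.0000 ms.
Difference = 715.4222 − 809.0000 = -93.5778 ≈ -93.6 ms.

-93.6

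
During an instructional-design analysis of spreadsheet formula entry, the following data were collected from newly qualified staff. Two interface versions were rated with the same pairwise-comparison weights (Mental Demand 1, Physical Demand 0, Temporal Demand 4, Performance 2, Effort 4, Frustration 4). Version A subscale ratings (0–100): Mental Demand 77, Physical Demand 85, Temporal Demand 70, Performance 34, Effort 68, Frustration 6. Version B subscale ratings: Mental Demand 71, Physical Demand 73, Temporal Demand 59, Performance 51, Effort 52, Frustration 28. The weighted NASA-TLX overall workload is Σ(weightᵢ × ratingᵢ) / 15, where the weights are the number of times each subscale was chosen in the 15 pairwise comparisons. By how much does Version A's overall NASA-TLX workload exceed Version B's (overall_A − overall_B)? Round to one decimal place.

-0.5

Version A weighted sum = 1·77 + 0·85 + 4·70 + 2·34 + 4·68 + 4·6 = 77 + 0 + 280 + 68 + 272 + 24 = 721; overall_A = 721/15 = 48.0667.
Version B weighted sum = 1·71 + 0·73 + 4·59 + 2·51 + 4·52 + 4·28 = 71 + 0 + 236 + 102 + 208 + 112 = 729; overall_B = 729/15 = 48.6000.
Difference = 48.0667 − 48.6000 = -0.5333 ≈ -0.5.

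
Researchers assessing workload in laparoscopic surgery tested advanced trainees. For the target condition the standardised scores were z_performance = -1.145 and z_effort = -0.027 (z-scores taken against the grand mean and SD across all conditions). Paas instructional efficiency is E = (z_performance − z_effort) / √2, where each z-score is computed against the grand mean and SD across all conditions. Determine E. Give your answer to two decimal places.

z_P − z_E = -1.145 − (-0.027) = -1.1180.
E = -1.1180 / √2 = -1.1180 / 1.41421 = -0.7905 ≈ -0.79.

-0.79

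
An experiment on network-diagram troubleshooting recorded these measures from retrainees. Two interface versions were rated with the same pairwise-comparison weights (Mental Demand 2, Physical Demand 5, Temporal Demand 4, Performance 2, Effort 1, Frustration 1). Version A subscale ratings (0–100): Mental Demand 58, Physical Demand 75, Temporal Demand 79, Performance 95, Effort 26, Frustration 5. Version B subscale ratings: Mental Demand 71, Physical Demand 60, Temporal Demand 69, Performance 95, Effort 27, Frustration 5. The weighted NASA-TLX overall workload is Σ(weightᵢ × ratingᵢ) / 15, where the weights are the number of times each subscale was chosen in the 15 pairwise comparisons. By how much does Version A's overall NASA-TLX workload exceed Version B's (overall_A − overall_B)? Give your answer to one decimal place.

5.9

Version A weighted sum = 2·58 + 5·75 + 4·79 + 2·95 + 1·26 + 1·5 = 116 + 375 + 316 + 190 + 26 + 5 = 1028; overall_A = 1028/15 = 68.5333.
Version B weighted sum = 2·71 + 5·60 + 4·69 + 2·95 + 1·27 + 1·5 = 142 + 300 + 276 + 190 + 27 + 5 = 940; overall_B = 940/15 = 62.6667.
Difference = 68.5333 − 62.6667 = 5.8666 ≈ 5.9.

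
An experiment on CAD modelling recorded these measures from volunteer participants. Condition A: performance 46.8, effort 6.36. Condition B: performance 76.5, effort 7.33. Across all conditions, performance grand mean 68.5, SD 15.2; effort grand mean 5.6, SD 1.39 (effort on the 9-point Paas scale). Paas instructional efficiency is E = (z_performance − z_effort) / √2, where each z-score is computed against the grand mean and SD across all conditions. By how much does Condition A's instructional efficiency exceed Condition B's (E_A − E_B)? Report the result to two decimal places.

-0.89

Condition A: z_P = (46.8 − 68.5)/15.2 = -1.4276; z_E = (6.36 − 5.6)/1.39 = 0.5468; E_A = (-1.4276 − 0.5468)/√2 = -1.3961.
Condition B: z_P = (76.5 − 68.5)/15.2 = 0.5263; z_E = (7.33 − 5.6)/1.39 = 1.2446; E_B = (0.5263 − 1.2446)/√2 = -0.5079.
E_A − E_B = -1.3961 − (-0.5079) = -0.8882 ≈ -0.89.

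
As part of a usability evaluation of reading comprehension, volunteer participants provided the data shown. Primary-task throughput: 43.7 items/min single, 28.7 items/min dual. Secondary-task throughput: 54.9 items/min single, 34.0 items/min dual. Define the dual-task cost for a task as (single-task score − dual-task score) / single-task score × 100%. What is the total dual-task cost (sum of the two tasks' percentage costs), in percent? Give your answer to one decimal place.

Primary cost = (43.7 − 28.7) / 43.7 × 100% = 34.3249%.
Secondary cost = (54.9 − 34.0) / 54.9 × 100% = 38.0692%.
Total = 34.3249% + 38.0692% = 72.3941% ≈ 72.4%.

72.4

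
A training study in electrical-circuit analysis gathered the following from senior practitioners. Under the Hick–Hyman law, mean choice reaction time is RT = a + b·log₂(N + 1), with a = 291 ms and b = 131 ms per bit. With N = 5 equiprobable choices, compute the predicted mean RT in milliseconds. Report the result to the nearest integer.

log₂(5 + 1) = log₂(6) = 2.5850.
RT = 291 + 131 × 2.5850 = 291 + 338.6350 = 629.6350 ms.
≈ 630 ms.

630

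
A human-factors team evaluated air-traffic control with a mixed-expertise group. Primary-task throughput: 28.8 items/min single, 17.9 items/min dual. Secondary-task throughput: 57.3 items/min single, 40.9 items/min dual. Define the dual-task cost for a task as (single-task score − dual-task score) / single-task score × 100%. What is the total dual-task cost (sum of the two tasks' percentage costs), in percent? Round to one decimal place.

Primary cost = (28.8 − 17.9) / 28.8 × 100% = 37.8472%.
Secondary cost = (57.3 − 40.9) / 57.3 × 100% = 28.6213%.
Total = 37.8472% + 28.6213% = 66.4685% ≈ 66.5%.

66.5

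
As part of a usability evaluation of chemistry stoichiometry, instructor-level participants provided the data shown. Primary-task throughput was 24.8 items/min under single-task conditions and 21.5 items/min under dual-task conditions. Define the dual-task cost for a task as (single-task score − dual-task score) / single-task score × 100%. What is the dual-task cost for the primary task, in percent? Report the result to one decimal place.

Cost = (24.8 − 21.5) / 24.8 × 100%
     = 3.3000 / 24.8 × 100% = 13.3065%.
≈ 13.3%.

13.3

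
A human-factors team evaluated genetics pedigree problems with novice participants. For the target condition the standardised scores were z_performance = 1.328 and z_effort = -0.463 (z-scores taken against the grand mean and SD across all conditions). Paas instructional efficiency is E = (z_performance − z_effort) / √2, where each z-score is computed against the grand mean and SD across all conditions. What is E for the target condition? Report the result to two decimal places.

1.27

z_P − z_E = 1.328 − (-0.463) = 1.7910.
E = 1.7910 / √2 = 1.7910 / 1.41421 = 1.2664 ≈ 1.27.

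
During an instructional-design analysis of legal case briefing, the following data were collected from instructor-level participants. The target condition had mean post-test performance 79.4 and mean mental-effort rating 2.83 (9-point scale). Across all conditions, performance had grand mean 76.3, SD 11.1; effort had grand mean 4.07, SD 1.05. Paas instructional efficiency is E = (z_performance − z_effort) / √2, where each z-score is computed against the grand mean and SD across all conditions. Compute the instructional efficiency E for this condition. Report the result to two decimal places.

1.03

z_performance = (79.4 − 76.3) / 11.1 = 3.1000 / 11.1 = 0.2793.
z_effort = (2.83 − 4.07) / 1.05 = -1.2400 / 1.05 = -1.1810.
z_P − z_E = 0.2793 − (-1.1810) = 1.4603.
E = 1.4603 / √2 = 1.4603 / 1.41421 = 1.0326 ≈ 1.03.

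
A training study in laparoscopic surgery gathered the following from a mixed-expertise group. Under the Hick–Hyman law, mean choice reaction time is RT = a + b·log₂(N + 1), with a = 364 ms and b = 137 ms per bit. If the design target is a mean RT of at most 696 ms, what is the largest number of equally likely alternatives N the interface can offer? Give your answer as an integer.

4

Set 364 + 137·log₂(N + 1) ≤ 696.
log₂(N + 1) ≤ (696 − 364) / 137 = 2.4234.
N + 1 ≤ 2^2.4234 = 5.3643.
N ≤ 4.3643, so the largest integer N is 4.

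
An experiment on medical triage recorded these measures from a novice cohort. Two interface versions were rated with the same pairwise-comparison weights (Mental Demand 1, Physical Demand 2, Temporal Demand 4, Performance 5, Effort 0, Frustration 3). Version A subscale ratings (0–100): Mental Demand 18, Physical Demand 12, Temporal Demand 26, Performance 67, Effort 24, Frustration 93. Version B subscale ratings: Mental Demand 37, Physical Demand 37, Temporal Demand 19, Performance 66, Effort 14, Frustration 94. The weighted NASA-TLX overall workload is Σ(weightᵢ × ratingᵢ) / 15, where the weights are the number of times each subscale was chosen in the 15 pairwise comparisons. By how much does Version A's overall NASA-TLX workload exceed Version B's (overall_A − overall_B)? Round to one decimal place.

Version A weighted sum = 1·18 + 2·12 + 4·26 + 5·67 + 0·24 + 3·93 = 18 + 24 + 104 + 335 + 0 + 279 = 760; overall_A = 760/15 = 50.6667.
Version B weighted sum = 1·37 + 2·37 + 4·19 + 5·66 + 0·14 + 3·94 = 37 + 74 + 76 + 330 + 0 + 282 = 799; overall_B = 799/15 = 53.2667.
Difference = 50.6667 − 53.2667 = -2.6000 ≈ -2.6.

-2.6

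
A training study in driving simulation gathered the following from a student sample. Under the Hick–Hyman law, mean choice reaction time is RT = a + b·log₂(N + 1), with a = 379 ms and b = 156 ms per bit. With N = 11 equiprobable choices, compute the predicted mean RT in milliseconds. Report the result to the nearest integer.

log₂(11 + 1) = log₂(12) = 3.5850.
RT = 379 + 156 × 3.5850 = 379 + 559.2600 = 938.2600 ms.
≈ 938 ms.

938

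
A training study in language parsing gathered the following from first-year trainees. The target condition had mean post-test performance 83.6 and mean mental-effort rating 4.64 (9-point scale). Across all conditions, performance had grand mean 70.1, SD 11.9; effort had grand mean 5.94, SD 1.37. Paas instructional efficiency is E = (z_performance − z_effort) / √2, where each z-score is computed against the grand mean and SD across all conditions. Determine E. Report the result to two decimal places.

z_performance = (83.6 − 70.1) / 11.9 = 13.5000 / 11.9 = 1.1345.
z_effort = (4.64 − 5.94) / 1.37 = -1.3000 / 1.37 = -0.9489.
z_P − z_E = 1.1345 − (-0.9489) = 2.0834.
E = 2.0834 / √2 = 2.0834 / 1.41421 = 1.4732 ≈ 1.47.

1.47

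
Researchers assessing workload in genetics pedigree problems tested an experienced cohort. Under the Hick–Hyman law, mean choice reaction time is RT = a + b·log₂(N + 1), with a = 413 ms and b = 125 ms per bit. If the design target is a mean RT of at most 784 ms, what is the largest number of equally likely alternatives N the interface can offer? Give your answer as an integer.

Set 413 + 125·log₂(N + 1) ≤ 784.
log₂(N + 1) ≤ (784 − 413) / 125 = 2.9680.
N + 1 ≤ 2^2.9680 = 7.8245.
N ≤ 6.8245, so the largest integer N is 6.

6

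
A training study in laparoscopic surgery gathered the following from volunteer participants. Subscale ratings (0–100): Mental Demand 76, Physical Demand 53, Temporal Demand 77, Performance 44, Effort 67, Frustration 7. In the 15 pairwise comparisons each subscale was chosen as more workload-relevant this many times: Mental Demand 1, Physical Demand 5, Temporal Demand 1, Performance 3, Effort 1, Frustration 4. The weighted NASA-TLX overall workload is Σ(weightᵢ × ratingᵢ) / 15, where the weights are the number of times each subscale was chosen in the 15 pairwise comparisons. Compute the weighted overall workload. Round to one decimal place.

43.0

The tallies are the weights (they sum to 15).
Weighted sum = 1·76 + 5·53 + 1·77 + 3·44 + 1·67 + 4·7
            = 76 + 265 + 77 + 132 + 67 + 28 = 645.
Overall workload = 645 / 15 = 43.0000 ≈ 43.0.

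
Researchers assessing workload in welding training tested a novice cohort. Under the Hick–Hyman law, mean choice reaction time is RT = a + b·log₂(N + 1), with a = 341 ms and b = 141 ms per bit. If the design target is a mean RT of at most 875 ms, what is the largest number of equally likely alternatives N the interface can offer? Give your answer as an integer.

12

Set 341 + 141·log₂(N + 1) ≤ 875.
log₂(N + 1) ≤ (875 − 341) / 141 = 3.7872.
N + 1 ≤ 2^3.7872 = 13.8058.
N ≤ 12.8058, so the largest integer N is 12.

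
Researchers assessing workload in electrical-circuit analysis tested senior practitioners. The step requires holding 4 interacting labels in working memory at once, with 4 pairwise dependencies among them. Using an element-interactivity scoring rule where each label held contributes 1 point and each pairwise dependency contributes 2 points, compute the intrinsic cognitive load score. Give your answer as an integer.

Element contribution: 4 × 1 = 4.
Interaction contribution: 4 × 2 = 8.
Intrinsic load = 4 + 8 = 12.

12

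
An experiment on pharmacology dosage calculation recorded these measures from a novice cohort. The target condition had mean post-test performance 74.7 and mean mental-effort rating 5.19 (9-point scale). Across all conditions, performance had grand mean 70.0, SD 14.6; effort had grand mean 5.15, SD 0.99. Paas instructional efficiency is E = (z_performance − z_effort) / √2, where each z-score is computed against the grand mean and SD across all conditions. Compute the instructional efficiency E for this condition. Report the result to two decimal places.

0.20

z_performance = (74.7 − 70.0) / 14.6 = 4.7000 / 14.6 = 0.3219.
z_effort = (5.19 − 5.15) / 0.99 = 0.0400 / 0.99 = 0.0404.
z_P − z_E = 0.3219 − 0.0404 = 0.2815.
E = 0.2815 / √2 = 0.2815 / 1.41421 = 0.1991 ≈ 0.20.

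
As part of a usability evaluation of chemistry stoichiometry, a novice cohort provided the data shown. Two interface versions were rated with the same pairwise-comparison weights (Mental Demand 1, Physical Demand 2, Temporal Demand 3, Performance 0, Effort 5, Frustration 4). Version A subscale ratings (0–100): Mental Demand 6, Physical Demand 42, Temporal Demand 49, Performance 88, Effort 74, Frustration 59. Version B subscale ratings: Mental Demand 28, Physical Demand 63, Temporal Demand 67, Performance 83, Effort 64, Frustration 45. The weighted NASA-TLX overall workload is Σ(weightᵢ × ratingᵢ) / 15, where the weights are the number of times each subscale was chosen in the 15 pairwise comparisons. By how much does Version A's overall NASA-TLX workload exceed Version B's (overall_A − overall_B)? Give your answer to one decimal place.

Version A weighted sum = 1·6 + 2·42 + 3·49 + 0·88 + 5·74 + 4·59 = 6 + 84 + 147 + 0 + 370 + 236 = 843; overall_A = 843/15 = 56.2000.
Version B weighted sum = 1·28 + 2·63 + 3·67 + 0·83 + 5·64 + 4·45 = 28 + 126 + 201 + 0 + 320 + 180 = 855; overall_B = 855/15 = 57.0000.
Difference = 56.2000 − 57.0000 = -0.8000 ≈ -0.8.

-0.8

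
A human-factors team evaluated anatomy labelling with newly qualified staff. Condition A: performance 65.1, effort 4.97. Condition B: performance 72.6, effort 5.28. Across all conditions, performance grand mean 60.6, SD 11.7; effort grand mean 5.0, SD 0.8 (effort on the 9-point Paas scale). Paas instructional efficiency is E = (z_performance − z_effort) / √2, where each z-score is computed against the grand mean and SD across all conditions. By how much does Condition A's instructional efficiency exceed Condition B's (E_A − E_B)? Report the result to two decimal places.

-0.18

Condition A: z_P = (65.1 − 60.6)/11.7 = 0.3846; z_E = (4.97 − 5.0)/0.8 = -0.0375; E_A = (0.3846 − (-0.0375))/√2 = 0.2985.
Condition B: z_P = (72.6 − 60.6)/11.7 = 1.0256; z_E = (5.28 − 5.0)/0.8 = 0.3500; E_B = (1.0256 − 0.3500)/√2 = 0.4777.
E_A − E_B = 0.2985 − 0.4777 = -0.1792 ≈ -0.18.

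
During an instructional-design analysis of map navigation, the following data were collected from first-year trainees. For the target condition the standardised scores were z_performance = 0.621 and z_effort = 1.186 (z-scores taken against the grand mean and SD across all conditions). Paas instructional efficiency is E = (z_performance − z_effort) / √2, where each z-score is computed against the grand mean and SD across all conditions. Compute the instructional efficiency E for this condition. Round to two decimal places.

z_P − z_E = 0.621 − 1.186 = -0.5650.
E = -0.5650 / √2 = -0.5650 / 1.41421 = -0.3995 ≈ -0.40.

-0.40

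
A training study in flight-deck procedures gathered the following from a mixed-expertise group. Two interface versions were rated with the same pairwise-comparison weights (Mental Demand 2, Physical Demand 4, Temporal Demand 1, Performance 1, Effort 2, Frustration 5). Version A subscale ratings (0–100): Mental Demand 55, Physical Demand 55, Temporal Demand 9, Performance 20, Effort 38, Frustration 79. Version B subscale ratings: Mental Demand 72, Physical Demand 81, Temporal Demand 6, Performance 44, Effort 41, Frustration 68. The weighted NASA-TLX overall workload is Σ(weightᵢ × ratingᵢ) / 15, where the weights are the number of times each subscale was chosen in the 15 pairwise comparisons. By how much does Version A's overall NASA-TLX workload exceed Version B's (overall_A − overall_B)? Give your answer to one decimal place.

Version A weighted sum = 2·55 + 4·55 + 1·9 + 1·20 + 2·38 + 5·79 = 110 + 220 + 9 + 20 + 76 + 395 = 830; overall_A = 830/15 = 55.3333.
Version B weighted sum = 2·72 + 4·81 + 1·6 + 1·44 + 2·41 + 5·68 = 144 + 324 + 6 + 44 + 82 + 340 = 940; overall_B = 940/15 = 62.6667.
Difference = 55.3333 − 62.6667 = -7.3334 ≈ -7.3.

-7.3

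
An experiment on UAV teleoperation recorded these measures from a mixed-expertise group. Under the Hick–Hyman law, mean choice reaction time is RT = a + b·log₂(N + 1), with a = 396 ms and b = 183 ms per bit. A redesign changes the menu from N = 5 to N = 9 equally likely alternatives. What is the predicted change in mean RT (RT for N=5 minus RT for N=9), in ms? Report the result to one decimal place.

RT(5) = 396 + 183·log₂(6) = 396 + 183·2.5850 = 869.0550 ms.
RT(9) = 396 + 183·log₂(10) = 396 + 183·3.3219 = 1003.9077 ms.
Difference = 869.0550 − 1003.9077 = -134.8527 ≈ -134.9 ms.

-134.9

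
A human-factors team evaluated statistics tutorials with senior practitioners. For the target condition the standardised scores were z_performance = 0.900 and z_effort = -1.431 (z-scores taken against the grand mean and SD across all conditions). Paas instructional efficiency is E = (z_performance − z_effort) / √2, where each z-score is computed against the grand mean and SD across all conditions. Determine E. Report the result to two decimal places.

1.65

z_P − z_E = 0.900 − (-1.431) = 2.3310.
E = 2.3310 / √2 = 2.3310 / 1.41421 = 1.6483 ≈ 1.65.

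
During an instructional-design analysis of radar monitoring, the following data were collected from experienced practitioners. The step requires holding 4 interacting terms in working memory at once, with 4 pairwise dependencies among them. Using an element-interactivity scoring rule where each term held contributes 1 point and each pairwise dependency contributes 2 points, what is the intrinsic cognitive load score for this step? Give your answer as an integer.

12

Element contribution: 4 × 1 = 4.
Interaction contribution: 4 × 2 = 8.
Intrinsic load = 4 + 8 = 12.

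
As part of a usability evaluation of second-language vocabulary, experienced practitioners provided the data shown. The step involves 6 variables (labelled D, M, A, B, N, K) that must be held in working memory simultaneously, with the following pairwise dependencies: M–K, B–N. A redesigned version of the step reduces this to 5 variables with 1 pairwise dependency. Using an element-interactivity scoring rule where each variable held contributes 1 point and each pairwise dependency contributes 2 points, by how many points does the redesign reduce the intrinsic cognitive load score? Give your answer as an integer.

3

Original: 6 × 1 + 2 × 2 = 6 + 4 = 10.
Redesigned: 5 × 1 + 1 × 2 = 5 + 2 = 7.
Reduction = 10 − 7 = 3.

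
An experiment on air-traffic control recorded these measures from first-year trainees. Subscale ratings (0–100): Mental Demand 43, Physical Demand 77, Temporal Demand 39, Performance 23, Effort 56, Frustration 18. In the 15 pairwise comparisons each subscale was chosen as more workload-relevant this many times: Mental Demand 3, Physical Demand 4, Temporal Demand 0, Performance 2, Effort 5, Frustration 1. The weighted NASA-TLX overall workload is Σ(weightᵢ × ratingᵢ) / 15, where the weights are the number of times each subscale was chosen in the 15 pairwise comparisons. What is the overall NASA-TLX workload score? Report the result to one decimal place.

The tallies are the weights (they sum to 15).
Weighted sum = 3·43 + 4·77 + 0·39 + 2·23 + 5·56 + 1·18
            = 129 + 308 + 0 + 46 + 280 + 18 = 781.
Overall workload = 781 / 15 = 52.0667 ≈ 52.1.

52.1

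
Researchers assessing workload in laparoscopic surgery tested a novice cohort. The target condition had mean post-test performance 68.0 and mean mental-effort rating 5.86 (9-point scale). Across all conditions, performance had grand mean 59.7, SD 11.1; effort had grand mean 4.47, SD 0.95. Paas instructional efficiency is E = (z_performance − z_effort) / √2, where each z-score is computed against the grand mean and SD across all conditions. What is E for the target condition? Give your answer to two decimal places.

-0.51

z_performance = (68.0 − 59.7) / 11.1 = 8.3000 / 11.1 = 0.7477.
z_effort = (5.86 − 4.47) / 0.95 = 1.3900 / 0.95 = 1.4632.
z_P − z_E = 0.7477 − 1.4632 = -0.7155.
E = -0.7155 / √2 = -0.7155 / 1.41421 = -0.5059 ≈ -0.51.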